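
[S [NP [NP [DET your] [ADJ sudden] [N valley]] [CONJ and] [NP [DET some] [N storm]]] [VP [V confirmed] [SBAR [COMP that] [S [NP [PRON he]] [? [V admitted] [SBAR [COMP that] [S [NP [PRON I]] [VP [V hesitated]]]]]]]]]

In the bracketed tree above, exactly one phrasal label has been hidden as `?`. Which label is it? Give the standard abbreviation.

The `?` node immediately contains: V 'admitted', SBAR. That is the internal structure of a verb phrase, so the label is VP.

VP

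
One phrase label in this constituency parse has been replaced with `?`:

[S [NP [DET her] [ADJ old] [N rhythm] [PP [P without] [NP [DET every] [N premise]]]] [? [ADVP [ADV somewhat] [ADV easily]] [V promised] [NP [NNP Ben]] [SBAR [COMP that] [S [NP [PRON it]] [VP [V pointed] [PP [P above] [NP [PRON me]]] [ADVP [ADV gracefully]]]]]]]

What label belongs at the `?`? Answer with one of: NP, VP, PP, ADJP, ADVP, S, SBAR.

VP

A constituent whose immediate children are ADVP, V 'promised', NP, SBAR is a verb phrase: VP.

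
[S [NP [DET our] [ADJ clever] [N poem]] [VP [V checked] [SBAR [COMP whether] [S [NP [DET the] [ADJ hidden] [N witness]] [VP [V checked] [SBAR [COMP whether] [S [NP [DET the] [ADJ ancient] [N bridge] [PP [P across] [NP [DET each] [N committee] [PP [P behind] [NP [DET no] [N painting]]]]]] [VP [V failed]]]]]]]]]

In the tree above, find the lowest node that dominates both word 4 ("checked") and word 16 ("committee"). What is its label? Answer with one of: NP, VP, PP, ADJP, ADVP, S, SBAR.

VP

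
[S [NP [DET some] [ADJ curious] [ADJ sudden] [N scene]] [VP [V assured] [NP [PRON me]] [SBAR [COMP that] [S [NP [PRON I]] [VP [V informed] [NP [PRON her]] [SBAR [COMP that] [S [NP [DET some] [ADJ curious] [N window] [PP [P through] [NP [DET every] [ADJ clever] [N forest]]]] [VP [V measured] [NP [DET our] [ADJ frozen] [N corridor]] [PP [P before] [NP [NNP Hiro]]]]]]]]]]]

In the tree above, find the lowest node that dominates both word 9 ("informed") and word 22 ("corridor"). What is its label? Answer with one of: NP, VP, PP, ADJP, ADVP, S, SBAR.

VP

Both words fall inside [VP informed her that some curious window through every clever forest measured our frozen corridor before Hiro] (words 9–24), and no smaller constituent contains them both. Label: VP.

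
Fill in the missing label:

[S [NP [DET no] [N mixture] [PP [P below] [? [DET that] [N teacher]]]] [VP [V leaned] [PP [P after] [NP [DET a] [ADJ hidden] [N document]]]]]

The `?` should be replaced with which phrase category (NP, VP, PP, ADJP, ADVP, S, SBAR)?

NP

A constituent whose immediate children are DET 'that', N 'teacher' is a noun phrase: NP.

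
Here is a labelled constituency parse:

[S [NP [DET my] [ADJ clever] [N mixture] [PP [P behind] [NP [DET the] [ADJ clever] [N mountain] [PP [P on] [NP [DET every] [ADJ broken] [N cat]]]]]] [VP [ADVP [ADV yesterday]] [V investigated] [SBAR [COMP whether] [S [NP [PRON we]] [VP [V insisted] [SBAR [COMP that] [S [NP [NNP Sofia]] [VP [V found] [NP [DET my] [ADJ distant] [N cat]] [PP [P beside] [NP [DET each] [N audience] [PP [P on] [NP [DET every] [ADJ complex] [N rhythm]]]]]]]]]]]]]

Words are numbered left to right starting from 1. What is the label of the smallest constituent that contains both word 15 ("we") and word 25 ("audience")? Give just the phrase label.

S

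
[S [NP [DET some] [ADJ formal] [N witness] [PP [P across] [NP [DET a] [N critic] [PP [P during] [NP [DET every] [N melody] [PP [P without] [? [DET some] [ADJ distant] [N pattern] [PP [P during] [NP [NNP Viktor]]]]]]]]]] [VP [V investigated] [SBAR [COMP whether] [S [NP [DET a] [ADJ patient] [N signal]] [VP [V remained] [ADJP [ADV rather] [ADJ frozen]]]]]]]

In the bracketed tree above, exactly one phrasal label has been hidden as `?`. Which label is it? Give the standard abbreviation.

NP

A constituent whose immediate children are DET 'some', ADJ 'distant', N 'pattern', PP is a noun phrase: NP.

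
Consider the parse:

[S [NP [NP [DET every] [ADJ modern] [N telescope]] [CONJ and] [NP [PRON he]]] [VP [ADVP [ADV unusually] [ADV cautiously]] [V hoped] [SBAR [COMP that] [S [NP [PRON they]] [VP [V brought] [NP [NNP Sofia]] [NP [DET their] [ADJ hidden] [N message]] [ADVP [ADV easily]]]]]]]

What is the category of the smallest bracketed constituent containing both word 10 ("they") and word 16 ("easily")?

S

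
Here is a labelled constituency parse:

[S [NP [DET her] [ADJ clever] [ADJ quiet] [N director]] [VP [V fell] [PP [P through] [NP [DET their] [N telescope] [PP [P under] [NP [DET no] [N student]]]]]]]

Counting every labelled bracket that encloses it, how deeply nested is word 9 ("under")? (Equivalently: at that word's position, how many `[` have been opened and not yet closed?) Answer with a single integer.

Path from the root down to the word: S → VP → PP → NP → PP → P. That is 6 enclosing brackets.

6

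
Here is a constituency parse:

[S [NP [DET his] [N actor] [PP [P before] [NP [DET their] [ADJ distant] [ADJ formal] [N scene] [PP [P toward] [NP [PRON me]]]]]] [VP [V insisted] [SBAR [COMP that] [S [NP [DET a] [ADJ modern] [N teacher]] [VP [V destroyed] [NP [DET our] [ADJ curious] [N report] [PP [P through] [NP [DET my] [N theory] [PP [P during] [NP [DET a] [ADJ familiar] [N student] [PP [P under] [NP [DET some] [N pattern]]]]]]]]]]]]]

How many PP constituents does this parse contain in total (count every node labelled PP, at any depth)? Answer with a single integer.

Listing each PP by its span: [PP before their distant formal scene toward me]; [PP toward me]; [PP through my theory during a familiar student under some pattern]; [PP during a familiar student under some pattern]; [PP under some pattern] — that makes 5.

5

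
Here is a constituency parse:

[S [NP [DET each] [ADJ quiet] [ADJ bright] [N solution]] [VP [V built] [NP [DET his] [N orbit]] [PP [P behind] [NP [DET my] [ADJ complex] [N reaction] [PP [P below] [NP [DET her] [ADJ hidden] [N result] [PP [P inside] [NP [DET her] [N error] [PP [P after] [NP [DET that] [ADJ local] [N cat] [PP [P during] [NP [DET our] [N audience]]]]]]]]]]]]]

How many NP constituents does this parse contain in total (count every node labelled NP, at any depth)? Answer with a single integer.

7

The NP constituents are: [NP each quiet bright solution]; [NP his orbit]; [NP my complex reaction below her hidden result inside her error after that local cat during our audience]; [NP her hidden result inside her error after that local cat during our audience]; [NP her error after that local cat during our audience]; [NP that local cat during our audience] …. Total: 7.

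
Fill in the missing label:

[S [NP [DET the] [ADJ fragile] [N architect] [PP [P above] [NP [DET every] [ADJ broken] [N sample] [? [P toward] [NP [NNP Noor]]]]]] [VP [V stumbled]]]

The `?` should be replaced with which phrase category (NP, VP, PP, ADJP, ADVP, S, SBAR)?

PP

The `?` node immediately contains: P 'toward', NP. That is the internal structure of a prepositional phrase, so the label is PP.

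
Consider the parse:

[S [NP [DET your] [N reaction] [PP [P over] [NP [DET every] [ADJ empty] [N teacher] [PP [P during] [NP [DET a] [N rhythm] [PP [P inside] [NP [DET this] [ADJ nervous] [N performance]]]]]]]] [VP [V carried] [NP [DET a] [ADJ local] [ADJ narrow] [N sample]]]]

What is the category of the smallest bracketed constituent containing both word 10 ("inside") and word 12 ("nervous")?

PP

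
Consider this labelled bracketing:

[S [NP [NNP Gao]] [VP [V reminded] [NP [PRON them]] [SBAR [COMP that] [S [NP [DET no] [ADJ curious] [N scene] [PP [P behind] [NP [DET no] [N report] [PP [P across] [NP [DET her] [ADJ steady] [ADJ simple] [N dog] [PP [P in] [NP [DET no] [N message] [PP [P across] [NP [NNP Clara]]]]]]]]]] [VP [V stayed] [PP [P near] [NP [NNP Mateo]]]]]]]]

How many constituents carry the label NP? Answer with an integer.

8

The NP constituents are: [NP Gao]; [NP them]; [NP no curious scene behind no report across her steady simple dog in no message across Clara]; [NP no report across her steady simple dog in no message across Clara]; [NP her steady simple dog in no message across Clara]; [NP no message across Clara] …. Total: 8.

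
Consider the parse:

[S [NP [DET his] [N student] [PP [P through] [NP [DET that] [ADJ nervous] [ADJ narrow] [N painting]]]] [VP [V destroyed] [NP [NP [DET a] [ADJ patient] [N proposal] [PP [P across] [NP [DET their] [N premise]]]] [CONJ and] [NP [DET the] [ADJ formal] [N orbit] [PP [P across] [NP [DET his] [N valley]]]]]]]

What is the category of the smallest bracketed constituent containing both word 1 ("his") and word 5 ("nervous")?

NP

Both words fall inside [NP his student through that nervous narrow painting] (words 1–7), and no smaller constituent contains them both. Label: NP.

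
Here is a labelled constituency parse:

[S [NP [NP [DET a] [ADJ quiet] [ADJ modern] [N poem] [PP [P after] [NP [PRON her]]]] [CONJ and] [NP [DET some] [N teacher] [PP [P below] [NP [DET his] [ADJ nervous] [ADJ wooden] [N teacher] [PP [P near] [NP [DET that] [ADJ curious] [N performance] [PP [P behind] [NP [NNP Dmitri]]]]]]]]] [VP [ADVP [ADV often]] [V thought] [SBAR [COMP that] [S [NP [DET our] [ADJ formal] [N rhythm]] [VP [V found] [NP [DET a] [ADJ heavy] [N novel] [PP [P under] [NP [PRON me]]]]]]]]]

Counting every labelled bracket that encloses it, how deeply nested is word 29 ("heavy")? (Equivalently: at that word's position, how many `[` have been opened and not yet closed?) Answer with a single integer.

7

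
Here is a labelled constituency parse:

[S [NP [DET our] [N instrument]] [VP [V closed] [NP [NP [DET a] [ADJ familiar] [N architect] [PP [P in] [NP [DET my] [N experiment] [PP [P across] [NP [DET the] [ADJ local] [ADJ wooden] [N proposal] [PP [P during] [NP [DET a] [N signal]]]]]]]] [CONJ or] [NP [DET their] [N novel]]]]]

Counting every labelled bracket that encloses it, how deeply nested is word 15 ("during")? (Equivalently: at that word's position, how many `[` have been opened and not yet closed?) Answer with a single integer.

10

The word sits inside P, which is inside PP, inside NP, inside PP, inside NP, inside PP, inside NP, inside NP, inside VP, inside S — 10 brackets in all.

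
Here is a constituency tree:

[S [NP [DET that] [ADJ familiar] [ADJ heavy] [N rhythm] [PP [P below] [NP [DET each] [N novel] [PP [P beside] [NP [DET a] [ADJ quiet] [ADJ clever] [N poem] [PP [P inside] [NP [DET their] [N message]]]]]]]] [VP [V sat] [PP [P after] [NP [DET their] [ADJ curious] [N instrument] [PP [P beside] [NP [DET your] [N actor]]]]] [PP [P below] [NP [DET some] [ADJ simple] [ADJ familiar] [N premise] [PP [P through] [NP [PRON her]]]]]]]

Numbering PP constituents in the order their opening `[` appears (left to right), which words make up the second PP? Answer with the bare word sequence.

In left-to-right order the PP constituents are "below each novel beside a quiet clever poem inside their message"; "beside a quiet clever poem inside their message"; "inside their message"; "after their curious instrument beside your actor"; "beside your actor"; "below some simple familiar premise through her"; "through her". Number 2 is "beside a quiet clever poem inside their message".

beside a quiet clever poem inside their message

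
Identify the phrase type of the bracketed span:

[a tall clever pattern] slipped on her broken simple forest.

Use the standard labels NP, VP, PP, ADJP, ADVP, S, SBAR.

The bracketed span "a tall clever pattern" is headed by "pattern", making it a noun phrase (NP).

NP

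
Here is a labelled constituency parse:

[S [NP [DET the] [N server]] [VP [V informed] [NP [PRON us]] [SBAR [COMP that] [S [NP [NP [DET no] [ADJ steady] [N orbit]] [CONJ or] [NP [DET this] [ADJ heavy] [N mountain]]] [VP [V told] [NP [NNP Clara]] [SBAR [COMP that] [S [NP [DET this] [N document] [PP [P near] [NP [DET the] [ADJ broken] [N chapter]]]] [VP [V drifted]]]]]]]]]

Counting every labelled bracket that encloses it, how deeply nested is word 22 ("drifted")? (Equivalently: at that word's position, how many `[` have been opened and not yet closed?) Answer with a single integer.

9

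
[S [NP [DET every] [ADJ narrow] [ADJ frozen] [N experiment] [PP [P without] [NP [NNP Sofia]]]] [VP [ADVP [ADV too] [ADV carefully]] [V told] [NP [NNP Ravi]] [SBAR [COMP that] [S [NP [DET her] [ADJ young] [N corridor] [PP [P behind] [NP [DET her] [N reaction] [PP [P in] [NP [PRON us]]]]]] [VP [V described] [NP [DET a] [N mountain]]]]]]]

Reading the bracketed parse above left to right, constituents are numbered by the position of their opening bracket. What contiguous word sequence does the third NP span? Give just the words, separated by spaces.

Ravi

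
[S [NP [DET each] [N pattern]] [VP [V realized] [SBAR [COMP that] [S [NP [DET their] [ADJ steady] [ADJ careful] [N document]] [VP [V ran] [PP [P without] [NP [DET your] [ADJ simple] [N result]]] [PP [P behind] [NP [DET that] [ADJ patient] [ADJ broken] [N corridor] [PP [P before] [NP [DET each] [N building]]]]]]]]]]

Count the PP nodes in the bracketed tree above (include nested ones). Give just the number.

3

The PP constituents are: [PP without your simple result]; [PP behind that patient broken corridor before each building]; [PP before each building]. Total: 3.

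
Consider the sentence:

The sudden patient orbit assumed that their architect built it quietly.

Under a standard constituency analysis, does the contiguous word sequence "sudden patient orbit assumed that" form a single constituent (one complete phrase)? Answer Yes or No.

No

"sudden" belongs to the noun phrase "the sudden patient orbit" while "that" belongs to the verb phrase "assumed that their architect built it quietly"; a span that runs across that boundary is not a single phrase.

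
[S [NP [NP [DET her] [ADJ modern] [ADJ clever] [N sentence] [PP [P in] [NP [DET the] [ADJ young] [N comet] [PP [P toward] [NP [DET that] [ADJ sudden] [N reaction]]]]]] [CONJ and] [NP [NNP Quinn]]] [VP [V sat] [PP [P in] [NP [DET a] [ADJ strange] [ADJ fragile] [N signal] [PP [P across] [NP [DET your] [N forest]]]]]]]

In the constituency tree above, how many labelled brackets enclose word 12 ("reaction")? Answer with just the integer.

8

Counting open brackets not yet closed at "reaction": [S [NP [NP [PP [NP [PP [NP [N = 8.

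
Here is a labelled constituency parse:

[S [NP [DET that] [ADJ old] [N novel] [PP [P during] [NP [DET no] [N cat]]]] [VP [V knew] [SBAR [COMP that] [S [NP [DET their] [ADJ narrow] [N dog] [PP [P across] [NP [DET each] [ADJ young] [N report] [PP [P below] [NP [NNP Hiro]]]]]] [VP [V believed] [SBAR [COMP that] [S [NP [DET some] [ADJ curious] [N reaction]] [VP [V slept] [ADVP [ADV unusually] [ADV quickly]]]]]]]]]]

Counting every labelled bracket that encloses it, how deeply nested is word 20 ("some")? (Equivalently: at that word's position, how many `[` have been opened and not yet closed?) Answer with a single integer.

9

Counting open brackets not yet closed at "some": [S [VP [SBAR [S [VP [SBAR [S [NP [DET = 9.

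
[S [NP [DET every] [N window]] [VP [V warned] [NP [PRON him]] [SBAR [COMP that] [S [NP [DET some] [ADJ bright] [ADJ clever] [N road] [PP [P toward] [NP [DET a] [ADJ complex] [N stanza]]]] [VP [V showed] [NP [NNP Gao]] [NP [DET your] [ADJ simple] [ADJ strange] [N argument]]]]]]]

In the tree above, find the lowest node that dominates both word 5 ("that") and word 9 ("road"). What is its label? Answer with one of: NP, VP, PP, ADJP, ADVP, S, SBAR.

SBAR

Word 5 lies under S → VP → SBAR → COMP; word 9 lies under S → VP → SBAR → S → NP → N. The lowest shared node is the SBAR.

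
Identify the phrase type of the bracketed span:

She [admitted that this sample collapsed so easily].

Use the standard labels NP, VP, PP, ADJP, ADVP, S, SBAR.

VP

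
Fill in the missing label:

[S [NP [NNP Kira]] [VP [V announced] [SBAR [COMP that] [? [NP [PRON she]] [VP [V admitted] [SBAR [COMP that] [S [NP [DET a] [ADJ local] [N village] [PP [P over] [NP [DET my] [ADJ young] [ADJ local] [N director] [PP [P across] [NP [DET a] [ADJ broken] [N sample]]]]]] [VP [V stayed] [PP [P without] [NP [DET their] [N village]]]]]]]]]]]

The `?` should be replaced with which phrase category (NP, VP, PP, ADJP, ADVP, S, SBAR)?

Looking at what the `?` directly dominates — NP, VP — this is a clause (S).

S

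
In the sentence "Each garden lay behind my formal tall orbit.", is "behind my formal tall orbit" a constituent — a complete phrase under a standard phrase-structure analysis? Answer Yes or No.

These words form the whole prepositional phrase headed by "behind", so yes — one constituent.

Yes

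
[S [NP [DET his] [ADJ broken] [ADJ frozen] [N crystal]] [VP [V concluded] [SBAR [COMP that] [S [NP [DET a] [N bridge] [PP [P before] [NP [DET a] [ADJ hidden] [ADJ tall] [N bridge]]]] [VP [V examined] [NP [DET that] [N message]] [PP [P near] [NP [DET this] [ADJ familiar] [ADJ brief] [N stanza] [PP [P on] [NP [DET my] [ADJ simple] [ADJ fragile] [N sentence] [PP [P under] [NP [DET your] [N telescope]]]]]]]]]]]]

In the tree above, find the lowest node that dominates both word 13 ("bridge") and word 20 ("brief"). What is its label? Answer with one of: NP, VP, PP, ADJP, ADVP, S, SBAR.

Word 13 lies under S → VP → SBAR → S → NP → PP → NP → N; word 20 lies under S → VP → SBAR → S → VP → PP → NP → ADJ. The lowest shared node is the S.

S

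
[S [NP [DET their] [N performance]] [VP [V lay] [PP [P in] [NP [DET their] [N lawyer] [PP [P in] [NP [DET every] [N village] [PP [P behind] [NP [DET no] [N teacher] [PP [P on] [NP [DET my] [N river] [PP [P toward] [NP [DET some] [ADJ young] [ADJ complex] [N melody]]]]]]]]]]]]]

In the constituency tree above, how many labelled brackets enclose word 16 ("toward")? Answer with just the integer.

The word sits inside P, which is inside PP, inside NP, inside PP, inside NP, inside PP, inside NP, inside PP, inside NP, inside PP, inside VP, inside S — 12 brackets in all.

12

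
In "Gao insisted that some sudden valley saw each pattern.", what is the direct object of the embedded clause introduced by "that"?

each pattern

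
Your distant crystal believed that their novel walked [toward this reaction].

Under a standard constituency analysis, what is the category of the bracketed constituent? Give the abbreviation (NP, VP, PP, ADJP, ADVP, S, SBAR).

PP

"toward" is the head of the bracketed span, so the span is a prepositional phrase: PP.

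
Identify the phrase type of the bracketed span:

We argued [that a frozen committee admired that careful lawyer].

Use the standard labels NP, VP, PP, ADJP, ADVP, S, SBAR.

SBAR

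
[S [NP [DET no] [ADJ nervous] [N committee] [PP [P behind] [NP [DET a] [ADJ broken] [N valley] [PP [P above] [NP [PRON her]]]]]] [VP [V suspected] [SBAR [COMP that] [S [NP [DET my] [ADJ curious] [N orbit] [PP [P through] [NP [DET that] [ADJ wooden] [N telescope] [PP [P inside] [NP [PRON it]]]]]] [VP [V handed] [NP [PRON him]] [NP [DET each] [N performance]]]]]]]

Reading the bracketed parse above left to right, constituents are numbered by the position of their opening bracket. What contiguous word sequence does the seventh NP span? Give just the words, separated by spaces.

Opening `[NP` markers occur at word positions 1, 5, 9, 12, 16, 20, 22, 23; the seventh of these opens the constituent [NP him].

him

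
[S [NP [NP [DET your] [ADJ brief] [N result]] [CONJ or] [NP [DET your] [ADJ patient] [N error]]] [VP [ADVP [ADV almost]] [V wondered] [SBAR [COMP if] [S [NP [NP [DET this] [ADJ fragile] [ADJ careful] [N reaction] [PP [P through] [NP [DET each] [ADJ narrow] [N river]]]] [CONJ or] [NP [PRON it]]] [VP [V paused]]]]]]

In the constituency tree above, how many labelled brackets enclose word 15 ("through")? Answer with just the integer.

Path from the root down to the word: S → VP → SBAR → S → NP → NP → PP → P. That is 8 enclosing brackets.

8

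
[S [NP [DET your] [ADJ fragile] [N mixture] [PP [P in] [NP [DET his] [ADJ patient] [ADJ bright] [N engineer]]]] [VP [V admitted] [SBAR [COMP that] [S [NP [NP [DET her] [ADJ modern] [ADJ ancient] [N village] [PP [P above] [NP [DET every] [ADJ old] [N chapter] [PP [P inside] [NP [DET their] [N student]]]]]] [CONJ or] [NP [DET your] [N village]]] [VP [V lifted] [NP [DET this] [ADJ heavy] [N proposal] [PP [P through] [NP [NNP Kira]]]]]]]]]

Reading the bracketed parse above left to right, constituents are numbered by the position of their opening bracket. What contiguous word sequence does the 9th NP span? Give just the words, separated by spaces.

Kira

The NP opening brackets appear, in order, over: "your fragile mixture in his patient bright engineer"; "his patient bright engineer"; "her modern ancient village above every old chapter inside their student or your village"; "her modern ancient village above every old chapter inside their student"; "every old chapter inside their student"; "their student"; "your village"; "this heavy proposal through Kira"; "Kira". The 9th one spans "Kira".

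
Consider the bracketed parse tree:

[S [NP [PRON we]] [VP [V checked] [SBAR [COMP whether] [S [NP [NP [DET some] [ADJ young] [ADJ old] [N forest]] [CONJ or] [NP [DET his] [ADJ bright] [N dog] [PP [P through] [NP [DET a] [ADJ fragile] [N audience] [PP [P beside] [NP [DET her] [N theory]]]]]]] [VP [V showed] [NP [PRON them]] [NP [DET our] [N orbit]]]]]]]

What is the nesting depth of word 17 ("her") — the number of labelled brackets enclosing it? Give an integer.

Path from the root down to the word: S → VP → SBAR → S → NP → NP → PP → NP → PP → NP → DET. That is 11 enclosing brackets.

11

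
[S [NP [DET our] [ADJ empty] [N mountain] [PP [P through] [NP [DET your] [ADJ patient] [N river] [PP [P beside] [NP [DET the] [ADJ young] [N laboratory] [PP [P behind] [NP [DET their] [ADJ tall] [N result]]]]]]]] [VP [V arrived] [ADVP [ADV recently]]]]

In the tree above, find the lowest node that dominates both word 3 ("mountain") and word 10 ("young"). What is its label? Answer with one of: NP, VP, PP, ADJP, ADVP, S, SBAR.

NP

Both words fall inside [NP our empty mountain through your patient river beside the young laboratory behind their tall result] (words 1–15), and no smaller constituent contains them both. Label: NP.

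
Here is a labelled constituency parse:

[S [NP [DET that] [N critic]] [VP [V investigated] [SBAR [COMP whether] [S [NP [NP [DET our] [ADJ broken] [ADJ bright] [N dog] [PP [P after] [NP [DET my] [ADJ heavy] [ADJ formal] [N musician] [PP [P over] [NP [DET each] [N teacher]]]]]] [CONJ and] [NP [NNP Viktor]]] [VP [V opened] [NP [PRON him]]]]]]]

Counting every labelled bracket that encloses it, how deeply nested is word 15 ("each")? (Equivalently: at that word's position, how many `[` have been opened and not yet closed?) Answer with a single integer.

11

The word sits inside DET, which is inside NP, inside PP, inside NP, inside PP, inside NP, inside NP, inside S, inside SBAR, inside VP, inside S — 11 brackets in all.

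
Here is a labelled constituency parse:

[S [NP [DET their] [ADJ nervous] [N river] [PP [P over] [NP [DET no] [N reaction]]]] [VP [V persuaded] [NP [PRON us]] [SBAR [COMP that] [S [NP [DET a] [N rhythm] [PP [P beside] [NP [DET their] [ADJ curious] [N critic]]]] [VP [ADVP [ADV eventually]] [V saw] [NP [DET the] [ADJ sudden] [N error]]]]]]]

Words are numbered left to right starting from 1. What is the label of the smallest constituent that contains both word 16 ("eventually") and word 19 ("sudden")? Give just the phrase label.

The smallest bracket enclosing both words is [VP eventually saw the sudden error], so the label is VP.

VP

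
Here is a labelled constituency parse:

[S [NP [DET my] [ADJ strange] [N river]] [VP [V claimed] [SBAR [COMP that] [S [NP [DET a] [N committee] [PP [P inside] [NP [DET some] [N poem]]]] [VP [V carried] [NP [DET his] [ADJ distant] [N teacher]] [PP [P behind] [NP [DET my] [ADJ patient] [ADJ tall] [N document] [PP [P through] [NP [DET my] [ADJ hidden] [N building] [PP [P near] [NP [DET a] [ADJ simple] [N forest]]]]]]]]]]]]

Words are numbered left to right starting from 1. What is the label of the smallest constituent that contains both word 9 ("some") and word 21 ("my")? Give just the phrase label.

Word 9 lies under S → VP → SBAR → S → NP → PP → NP → DET; word 21 lies under S → VP → SBAR → S → VP → PP → NP → PP → NP → DET. The lowest shared node is the S.

S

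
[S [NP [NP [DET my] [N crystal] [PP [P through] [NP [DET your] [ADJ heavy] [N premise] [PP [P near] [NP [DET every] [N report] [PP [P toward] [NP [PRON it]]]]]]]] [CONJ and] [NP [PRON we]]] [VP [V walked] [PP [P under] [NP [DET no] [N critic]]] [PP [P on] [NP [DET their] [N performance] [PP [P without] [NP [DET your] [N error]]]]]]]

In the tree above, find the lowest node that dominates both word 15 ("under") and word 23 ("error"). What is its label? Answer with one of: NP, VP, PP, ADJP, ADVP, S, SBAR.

VP

Both words fall inside [VP walked under no critic on their performance without your error] (words 14–23), and no smaller constituent contains them both. Label: VP.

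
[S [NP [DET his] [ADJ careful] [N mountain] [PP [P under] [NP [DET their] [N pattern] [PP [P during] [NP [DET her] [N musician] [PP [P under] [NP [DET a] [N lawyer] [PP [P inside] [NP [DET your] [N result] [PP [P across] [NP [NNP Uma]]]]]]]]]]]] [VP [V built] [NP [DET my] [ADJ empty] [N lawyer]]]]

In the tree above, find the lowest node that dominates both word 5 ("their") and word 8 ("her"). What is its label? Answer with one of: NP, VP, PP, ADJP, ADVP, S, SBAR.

NP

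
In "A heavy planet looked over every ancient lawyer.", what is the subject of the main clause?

The subject of the main clause is the NP immediately before the verb "looked": "a heavy planet".

a heavy planet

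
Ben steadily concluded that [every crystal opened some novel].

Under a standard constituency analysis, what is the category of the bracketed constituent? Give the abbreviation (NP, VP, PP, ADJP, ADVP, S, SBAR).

"opened" is the head of the bracketed span, so the span is a clause: S.

S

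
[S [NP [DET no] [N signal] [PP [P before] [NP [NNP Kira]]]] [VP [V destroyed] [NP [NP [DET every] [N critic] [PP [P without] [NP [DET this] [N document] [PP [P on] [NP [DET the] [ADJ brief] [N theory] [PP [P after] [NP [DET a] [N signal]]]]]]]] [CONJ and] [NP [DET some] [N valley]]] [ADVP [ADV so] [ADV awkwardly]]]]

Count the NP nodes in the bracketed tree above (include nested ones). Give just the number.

8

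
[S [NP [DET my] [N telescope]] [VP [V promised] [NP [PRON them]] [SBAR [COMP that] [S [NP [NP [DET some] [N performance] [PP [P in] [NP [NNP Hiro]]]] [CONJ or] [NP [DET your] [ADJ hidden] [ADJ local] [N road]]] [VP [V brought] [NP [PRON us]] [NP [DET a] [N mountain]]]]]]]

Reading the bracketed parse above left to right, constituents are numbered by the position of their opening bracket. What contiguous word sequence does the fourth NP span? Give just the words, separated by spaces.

some performance in Hiro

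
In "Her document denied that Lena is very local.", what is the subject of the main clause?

"her document" is the NP that combines with the VP headed by "denied" to form the main clause — the subject.

her document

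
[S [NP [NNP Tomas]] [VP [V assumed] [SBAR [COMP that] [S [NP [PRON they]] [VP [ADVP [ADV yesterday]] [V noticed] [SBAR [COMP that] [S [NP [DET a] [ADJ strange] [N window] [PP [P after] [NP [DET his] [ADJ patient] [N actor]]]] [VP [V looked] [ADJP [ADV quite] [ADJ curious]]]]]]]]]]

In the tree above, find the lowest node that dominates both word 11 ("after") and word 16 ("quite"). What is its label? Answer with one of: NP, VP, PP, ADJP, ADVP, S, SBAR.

S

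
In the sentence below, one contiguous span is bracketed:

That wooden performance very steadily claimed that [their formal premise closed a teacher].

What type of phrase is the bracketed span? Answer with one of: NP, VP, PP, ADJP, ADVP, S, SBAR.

The span is built around the head "closed" — a clause (S).

S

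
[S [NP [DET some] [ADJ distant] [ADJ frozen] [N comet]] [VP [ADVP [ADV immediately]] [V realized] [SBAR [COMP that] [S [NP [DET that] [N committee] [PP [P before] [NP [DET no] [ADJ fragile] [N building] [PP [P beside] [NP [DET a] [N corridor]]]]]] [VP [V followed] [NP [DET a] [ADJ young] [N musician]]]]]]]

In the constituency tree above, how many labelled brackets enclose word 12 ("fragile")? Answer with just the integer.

Counting open brackets not yet closed at "fragile": [S [VP [SBAR [S [NP [PP [NP [ADJ = 8.

8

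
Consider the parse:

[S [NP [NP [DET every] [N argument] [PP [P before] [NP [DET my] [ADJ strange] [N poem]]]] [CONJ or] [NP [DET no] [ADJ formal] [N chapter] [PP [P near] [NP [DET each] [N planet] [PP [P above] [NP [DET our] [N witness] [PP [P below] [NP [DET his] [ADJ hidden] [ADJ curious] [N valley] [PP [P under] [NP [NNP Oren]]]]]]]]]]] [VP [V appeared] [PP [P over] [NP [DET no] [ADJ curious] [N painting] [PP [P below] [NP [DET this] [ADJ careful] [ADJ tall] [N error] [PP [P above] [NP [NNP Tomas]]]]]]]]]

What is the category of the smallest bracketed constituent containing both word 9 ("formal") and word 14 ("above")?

NP

Word 9 lies under S → NP → NP → ADJ; word 14 lies under S → NP → NP → PP → NP → PP → P. The lowest shared node is the NP.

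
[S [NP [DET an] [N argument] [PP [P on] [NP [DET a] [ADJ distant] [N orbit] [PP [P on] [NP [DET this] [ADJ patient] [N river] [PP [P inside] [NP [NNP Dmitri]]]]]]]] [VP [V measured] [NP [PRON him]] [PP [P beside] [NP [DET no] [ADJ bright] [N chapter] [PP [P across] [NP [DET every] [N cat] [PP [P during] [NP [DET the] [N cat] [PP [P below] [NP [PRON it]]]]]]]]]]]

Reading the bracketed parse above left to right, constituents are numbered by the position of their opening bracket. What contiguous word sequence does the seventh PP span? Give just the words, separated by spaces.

Opening `[PP` markers occur at word positions 3, 7, 11, 15, 19, 22, 25; the seventh of these opens the constituent [PP below it].

below it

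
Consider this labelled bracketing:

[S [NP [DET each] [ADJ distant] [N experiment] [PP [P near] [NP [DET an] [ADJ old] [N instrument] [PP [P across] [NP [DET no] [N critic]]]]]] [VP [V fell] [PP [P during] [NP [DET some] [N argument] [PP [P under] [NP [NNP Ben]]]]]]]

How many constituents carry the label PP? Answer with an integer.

4

The PP constituents are: [PP near an old instrument across no critic]; [PP across no critic]; [PP during some argument under Ben]; [PP under Ben]. Total: 4.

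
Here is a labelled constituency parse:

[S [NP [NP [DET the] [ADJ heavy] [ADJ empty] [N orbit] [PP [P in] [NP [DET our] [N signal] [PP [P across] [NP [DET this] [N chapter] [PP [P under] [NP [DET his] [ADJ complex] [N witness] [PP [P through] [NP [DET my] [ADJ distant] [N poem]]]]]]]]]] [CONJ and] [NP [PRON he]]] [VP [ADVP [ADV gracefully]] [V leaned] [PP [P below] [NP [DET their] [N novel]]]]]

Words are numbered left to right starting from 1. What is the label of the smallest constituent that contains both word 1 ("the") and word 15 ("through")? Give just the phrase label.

Both words fall inside [NP the heavy empty orbit in our signal across this chapter under his complex witness through my distant poem] (words 1–18), and no smaller constituent contains them both. Label: NP.

NP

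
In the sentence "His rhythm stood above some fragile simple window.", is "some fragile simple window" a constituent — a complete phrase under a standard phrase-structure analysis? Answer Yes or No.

Yes

These words form the whole noun phrase headed by "window", so yes — one constituent.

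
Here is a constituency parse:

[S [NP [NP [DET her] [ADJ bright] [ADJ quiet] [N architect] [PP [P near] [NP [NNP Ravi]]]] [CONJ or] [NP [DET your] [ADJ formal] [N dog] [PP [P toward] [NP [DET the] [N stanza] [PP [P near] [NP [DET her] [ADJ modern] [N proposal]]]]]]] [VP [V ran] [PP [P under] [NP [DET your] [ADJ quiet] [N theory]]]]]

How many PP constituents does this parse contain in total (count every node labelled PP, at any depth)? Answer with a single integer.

4

Scanning left to right, an opening `[PP` appears at word positions 5, 11, 14, 19 — 4 in total.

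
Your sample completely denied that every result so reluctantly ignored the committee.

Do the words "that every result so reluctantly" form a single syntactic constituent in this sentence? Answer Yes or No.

"that" belongs to the complementizer "that" while "reluctantly" belongs to the clause "every result so reluctantly ignored the committee"; a span that runs across that boundary is not a single phrase.

No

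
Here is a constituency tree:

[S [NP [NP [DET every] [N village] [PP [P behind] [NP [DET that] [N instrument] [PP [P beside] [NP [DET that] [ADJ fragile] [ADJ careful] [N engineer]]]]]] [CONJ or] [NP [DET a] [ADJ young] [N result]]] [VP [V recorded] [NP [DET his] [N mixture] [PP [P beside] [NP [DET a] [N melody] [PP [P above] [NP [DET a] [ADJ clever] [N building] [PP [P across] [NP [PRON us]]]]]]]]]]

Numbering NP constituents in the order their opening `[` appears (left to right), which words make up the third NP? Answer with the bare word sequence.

that instrument beside that fragile careful engineer

The NP opening brackets appear, in order, over: "every village behind that instrument beside that fragile careful engineer or a young result"; "every village behind that instrument beside that fragile careful engineer"; "that instrument beside that fragile careful engineer"; "that fragile careful engineer"; "a young result"; "his mixture beside a melody above a clever building across us"; "a melody above a clever building across us"; "a clever building across us"; "us". The third one spans "that instrument beside that fragile careful engineer".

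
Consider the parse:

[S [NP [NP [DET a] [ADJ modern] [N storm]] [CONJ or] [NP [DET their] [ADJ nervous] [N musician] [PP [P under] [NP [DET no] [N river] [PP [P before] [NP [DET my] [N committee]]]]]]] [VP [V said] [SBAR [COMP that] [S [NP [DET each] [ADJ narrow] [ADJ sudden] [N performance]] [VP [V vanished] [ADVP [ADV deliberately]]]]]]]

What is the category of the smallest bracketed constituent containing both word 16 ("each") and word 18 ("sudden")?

NP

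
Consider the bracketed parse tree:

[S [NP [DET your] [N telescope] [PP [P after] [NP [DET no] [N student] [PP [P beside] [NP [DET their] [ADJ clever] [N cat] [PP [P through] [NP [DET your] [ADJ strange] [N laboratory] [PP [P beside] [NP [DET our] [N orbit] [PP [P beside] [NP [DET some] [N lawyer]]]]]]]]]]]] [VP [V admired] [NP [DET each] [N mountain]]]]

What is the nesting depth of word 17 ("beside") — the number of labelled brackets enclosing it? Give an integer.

12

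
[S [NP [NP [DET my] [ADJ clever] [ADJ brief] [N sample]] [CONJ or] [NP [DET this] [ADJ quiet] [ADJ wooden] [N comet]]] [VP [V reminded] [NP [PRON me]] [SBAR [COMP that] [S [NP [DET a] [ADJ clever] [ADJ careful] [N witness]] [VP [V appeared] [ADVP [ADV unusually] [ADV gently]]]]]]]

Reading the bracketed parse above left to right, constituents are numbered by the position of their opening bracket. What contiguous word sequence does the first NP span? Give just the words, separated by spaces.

my clever brief sample or this quiet wooden comet

In left-to-right order the NP constituents are "my clever brief sample or this quiet wooden comet"; "my clever brief sample"; "this quiet wooden comet"; "me"; "a clever careful witness". Number 1 is "my clever brief sample or this quiet wooden comet".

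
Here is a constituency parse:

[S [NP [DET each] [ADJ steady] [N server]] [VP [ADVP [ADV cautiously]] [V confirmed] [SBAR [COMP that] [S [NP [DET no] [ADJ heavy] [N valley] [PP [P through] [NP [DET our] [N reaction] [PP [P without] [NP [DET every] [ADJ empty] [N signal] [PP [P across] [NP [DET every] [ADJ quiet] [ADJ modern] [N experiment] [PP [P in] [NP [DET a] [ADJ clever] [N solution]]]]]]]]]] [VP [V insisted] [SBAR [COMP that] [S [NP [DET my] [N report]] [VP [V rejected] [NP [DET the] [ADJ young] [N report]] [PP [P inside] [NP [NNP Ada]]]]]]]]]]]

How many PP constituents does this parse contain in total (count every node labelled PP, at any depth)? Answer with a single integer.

5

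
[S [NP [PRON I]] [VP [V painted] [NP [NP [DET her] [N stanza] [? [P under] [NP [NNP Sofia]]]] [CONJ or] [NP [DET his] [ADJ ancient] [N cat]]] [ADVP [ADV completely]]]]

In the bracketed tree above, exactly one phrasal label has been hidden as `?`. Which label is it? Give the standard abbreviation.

PP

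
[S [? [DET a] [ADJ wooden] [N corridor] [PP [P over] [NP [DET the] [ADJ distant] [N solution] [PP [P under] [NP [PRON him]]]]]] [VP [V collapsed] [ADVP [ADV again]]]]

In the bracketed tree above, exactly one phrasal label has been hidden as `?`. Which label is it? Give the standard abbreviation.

A constituent whose immediate children are DET 'a', ADJ 'wooden', N 'corridor', PP is a noun phrase: NP.

NP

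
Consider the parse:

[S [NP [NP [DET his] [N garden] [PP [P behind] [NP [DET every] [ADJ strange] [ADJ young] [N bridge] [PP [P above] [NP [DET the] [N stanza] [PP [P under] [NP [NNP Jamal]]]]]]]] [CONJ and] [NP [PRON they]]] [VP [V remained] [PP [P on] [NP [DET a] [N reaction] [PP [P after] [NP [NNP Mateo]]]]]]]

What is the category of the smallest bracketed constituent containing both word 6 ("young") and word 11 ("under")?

NP

The smallest bracket enclosing both words is [NP every strange young bridge above the stanza under Jamal], so the label is NP.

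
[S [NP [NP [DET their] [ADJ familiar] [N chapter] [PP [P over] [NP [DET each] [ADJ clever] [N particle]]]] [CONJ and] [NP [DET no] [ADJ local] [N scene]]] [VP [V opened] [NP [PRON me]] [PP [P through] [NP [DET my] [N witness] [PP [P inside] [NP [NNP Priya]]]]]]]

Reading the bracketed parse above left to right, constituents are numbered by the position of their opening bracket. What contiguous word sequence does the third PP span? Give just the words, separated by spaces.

inside Priya

Opening `[PP` markers occur at word positions 4, 14, 17; the third of these opens the constituent [PP inside Priya].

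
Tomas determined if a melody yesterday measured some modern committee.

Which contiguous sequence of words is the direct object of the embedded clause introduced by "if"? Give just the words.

some modern committee

Within the embedded clause introduced by "if", the direct object of "measured" is "some modern committee".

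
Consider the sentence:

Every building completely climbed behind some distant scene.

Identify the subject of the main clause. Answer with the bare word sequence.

every building

In the main clause the verb is "climbed"; the NP preceding it, "every building", is the subject.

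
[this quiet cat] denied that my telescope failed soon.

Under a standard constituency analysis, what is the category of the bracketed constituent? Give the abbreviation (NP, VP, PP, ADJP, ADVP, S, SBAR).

The span is built around the noun "cat" — a noun phrase (NP).

NP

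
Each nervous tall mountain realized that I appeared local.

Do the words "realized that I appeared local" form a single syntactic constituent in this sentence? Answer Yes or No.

These words form the whole verb phrase headed by "realized", so yes — one constituent.

Yes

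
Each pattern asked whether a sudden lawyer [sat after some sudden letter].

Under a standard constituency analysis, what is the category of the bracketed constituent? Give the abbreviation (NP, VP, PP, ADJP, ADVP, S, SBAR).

VP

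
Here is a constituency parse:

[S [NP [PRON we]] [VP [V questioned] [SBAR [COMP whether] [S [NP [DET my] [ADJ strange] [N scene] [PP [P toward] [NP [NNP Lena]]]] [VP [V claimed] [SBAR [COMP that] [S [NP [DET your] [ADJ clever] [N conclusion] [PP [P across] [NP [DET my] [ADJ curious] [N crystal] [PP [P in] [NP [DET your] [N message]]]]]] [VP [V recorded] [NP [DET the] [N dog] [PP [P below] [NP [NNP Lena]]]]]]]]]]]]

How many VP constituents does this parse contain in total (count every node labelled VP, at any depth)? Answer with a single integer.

3

Scanning left to right, an opening `[VP` appears at word positions 2, 9, 21 — 3 in total.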